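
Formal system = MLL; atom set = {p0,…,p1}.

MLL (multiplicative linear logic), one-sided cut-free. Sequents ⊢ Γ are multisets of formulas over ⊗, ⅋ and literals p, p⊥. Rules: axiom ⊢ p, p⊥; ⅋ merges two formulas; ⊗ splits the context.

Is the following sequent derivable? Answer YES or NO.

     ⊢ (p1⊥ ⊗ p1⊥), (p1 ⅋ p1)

Derivation (root first):
[⅋]  ⊢ (p1⊥ ⊗ p1⊥), (p1 ⅋ p1)
  [⊗]  ⊢ p1, p1, (p1⊥ ⊗ p1⊥)
    [Ax]  ⊢ p1, p1⊥
    [Ax]  ⊢ p1, p1⊥

Result: YES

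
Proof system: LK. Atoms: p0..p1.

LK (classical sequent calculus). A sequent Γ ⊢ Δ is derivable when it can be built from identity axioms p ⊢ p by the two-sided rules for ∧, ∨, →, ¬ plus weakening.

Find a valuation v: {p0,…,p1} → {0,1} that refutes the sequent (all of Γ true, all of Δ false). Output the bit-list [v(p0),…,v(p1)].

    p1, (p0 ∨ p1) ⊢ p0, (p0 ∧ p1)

Search for a countermodel by truth-table:
  v=00: Γ:[p1=F, (p0 ∨ p1)=F] Δ:[p0=F, (p0 ∧ p1)=F] refutes=False
  v=01: Γ:[p1=T, (p0 ∨ p1)=T] Δ:[p0=F, (p0 ∧ p1)=F] refutes=True  ← countermodel

Result: [0, 1]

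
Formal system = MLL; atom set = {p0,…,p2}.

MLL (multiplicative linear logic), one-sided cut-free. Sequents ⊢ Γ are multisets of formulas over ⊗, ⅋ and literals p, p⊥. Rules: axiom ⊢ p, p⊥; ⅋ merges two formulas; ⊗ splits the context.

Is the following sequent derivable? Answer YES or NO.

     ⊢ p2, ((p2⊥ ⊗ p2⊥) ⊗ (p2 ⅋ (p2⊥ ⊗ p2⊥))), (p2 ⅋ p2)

Proof tree:
[⅋]  ⊢ p2, ((p2⊥ ⊗ p2⊥) ⊗ (p2 ⅋ (p2⊥ ⊗ p2⊥))), (p2 ⅋ p2)
  [⊗]  ⊢ p2, p2, p2, ((p2⊥ ⊗ p2⊥) ⊗ (p2 ⅋ (p2⊥ ⊗ p2⊥)))
    [⊗]  ⊢ p2, p2, (p2⊥ ⊗ p2⊥)
      [Ax]  ⊢ p2, p2⊥
      [Ax]  ⊢ p2, p2⊥
    [⅋]  ⊢ p2, (p2 ⅋ (p2⊥ ⊗ p2⊥))
      [⊗]  ⊢ p2, p2, (p2⊥ ⊗ p2⊥)
        [Ax]  ⊢ p2, p2⊥
        [Ax]  ⊢ p2, p2⊥

Result: YES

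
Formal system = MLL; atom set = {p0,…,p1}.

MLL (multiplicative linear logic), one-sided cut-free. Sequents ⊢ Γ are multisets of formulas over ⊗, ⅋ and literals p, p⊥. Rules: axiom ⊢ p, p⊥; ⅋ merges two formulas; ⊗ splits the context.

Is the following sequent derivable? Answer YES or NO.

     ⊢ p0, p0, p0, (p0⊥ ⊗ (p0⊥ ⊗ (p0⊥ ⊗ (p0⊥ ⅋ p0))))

Proof tree:
[⊗]  ⊢ p0, p0, p0, (p0⊥ ⊗ (p0⊥ ⊗ (p0⊥ ⊗ (p0⊥ ⅋ p0))))
  [Ax]  ⊢ p0, p0⊥
  [⊗]  ⊢ p0, p0, (p0⊥ ⊗ (p0⊥ ⊗ (p0⊥ ⅋ p0)))
    [Ax]  ⊢ p0, p0⊥
    [⊗]  ⊢ p0, (p0⊥ ⊗ (p0⊥ ⅋ p0))
      [Ax]  ⊢ p0, p0⊥
      [⅋]  ⊢ (p0⊥ ⅋ p0)
        [Ax]  ⊢ p0, p0⊥

Result: YES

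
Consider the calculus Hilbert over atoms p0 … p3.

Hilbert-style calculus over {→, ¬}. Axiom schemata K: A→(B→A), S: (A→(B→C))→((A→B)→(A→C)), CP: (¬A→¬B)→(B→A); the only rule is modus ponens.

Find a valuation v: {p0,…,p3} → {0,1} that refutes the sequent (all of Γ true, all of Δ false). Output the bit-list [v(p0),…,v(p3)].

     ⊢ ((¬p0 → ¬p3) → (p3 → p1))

Enumerate valuations to refute Γ ⊢ Δ:
  v=0000: Γ:[] Δ:[((¬p0 → ¬p3) → (p3 → p1))=T] refutes=False
  v=0001: Γ:[] Δ:[((¬p0 → ¬p3) → (p3 → p1))=T] refutes=False
  v=0010: Γ:[] Δ:[((¬p0 → ¬p3) → (p3 → p1))=T] refutes=False
  v=0011: Γ:[] Δ:[((¬p0 → ¬p3) → (p3 → p1))=T] refutes=False
  v=0100: Γ:[] Δ:[((¬p0 → ¬p3) → (p3 → p1))=T] refutes=False
  v=0101: Γ:[] Δ:[((¬p0 → ¬p3) → (p3 → p1))=T] refutes=False
  v=0110: Γ:[] Δ:[((¬p0 → ¬p3) → (p3 → p1))=T] refutes=False
  v=0111: Γ:[] Δ:[((¬p0 → ¬p3) → (p3 → p1))=T] refutes=False
  v=1000: Γ:[] Δ:[((¬p0 → ¬p3) → (p3 → p1))=T] refutes=False
  v=1001: Γ:[] Δ:[((¬p0 → ¬p3) → (p3 → p1))=F] refutes=True  ← countermodel

Result: [1, 0, 0, 1]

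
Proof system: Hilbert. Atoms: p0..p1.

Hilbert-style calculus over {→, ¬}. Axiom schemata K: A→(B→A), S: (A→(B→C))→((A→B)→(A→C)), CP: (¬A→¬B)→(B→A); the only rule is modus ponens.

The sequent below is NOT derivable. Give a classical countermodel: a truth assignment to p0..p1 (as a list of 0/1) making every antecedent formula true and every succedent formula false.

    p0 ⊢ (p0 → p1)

Search for a countermodel by truth-table:
  v=00: Γ:[p0=F] Δ:[(p0 → p1)=T] refutes=False
  v=01: Γ:[p0=F] Δ:[(p0 → p1)=T] refutes=False
  v=10: Γ:[p0=T] Δ:[(p0 → p1)=F] refutes=True  ← countermodel

Result: [1, 0]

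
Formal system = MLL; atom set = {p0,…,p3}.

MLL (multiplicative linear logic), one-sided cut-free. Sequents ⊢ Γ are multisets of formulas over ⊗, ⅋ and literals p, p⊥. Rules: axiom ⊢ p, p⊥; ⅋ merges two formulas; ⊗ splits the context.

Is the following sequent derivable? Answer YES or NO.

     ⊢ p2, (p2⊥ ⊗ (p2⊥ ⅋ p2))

Derivation trace:
[⊗]  ⊢ p2, (p2⊥ ⊗ (p2⊥ ⅋ p2))
  [Ax]  ⊢ p2, p2⊥
  [⅋]  ⊢ (p2⊥ ⅋ p2)
    [Ax]  ⊢ p2, p2⊥

Result: YES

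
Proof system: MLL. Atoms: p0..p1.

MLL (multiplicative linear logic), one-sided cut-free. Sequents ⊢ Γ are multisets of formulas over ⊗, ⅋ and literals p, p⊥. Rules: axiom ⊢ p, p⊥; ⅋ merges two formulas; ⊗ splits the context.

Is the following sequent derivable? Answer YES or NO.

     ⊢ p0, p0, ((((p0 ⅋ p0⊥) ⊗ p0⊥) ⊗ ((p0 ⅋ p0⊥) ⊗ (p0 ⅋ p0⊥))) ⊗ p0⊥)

Derivation (root first):
[⊗]  ⊢ p0, p0, ((((p0 ⅋ p0⊥) ⊗ p0⊥) ⊗ ((p0 ⅋ p0⊥) ⊗ (p0 ⅋ p0⊥))) ⊗ p0⊥)
  [⊗]  ⊢ p0, (((p0 ⅋ p0⊥) ⊗ p0⊥) ⊗ ((p0 ⅋ p0⊥) ⊗ (p0 ⅋ p0⊥)))
    [⊗]  ⊢ p0, ((p0 ⅋ p0⊥) ⊗ p0⊥)
      [⅋]  ⊢ (p0 ⅋ p0⊥)
        [Ax]  ⊢ p0, p0⊥
      [Ax]  ⊢ p0, p0⊥
    [⊗]  ⊢ ((p0 ⅋ p0⊥) ⊗ (p0 ⅋ p0⊥))
      [⅋]  ⊢ (p0 ⅋ p0⊥)
        [Ax]  ⊢ p0, p0⊥
      [⅋]  ⊢ (p0 ⅋ p0⊥)
        [Ax]  ⊢ p0, p0⊥
  [Ax]  ⊢ p0, p0⊥

Result: YES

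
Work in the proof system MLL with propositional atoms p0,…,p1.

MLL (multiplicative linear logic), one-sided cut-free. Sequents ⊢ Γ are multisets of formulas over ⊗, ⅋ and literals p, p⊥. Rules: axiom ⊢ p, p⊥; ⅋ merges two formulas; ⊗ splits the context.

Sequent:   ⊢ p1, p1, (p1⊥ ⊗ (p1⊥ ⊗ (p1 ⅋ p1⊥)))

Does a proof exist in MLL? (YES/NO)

Derivation (root first):
[⊗]  ⊢ p1, p1, (p1⊥ ⊗ (p1⊥ ⊗ (p1 ⅋ p1⊥)))
  [Ax]  ⊢ p1, p1⊥
  [⊗]  ⊢ p1, (p1⊥ ⊗ (p1 ⅋ p1⊥))
    [Ax]  ⊢ p1, p1⊥
    [⅋]  ⊢ (p1 ⅋ p1⊥)
      [Ax]  ⊢ p1, p1⊥

Result: YES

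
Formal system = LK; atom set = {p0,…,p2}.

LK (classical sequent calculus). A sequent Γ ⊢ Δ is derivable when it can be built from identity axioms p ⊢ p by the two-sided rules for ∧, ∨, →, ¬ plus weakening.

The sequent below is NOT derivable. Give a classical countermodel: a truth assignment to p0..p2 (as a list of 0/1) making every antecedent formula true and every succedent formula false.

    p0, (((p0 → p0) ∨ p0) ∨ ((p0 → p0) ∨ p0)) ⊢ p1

Truth-table refutation:
  v=000: Γ:[p0=F, (((p0 → p0) ∨ p0) ∨ ((p0 → p0) ∨ p0))=T] Δ:[p1=F] refutes=False
  v=001: Γ:[p0=F, (((p0 → p0) ∨ p0) ∨ ((p0 → p0) ∨ p0))=T] Δ:[p1=F] refutes=False
  v=010: Γ:[p0=F, (((p0 → p0) ∨ p0) ∨ ((p0 → p0) ∨ p0))=T] Δ:[p1=T] refutes=False
  v=011: Γ:[p0=F, (((p0 → p0) ∨ p0) ∨ ((p0 → p0) ∨ p0))=T] Δ:[p1=T] refutes=False
  v=100: Γ:[p0=T, (((p0 → p0) ∨ p0) ∨ ((p0 → p0) ∨ p0))=T] Δ:[p1=F] refutes=True  ← countermodel

Result: [1, 0, 0]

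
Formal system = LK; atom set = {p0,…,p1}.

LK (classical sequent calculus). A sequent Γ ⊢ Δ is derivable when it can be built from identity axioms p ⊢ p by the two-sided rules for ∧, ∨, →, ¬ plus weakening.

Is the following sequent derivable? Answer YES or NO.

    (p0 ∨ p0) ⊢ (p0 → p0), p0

Derivation trace:
[∨L] (p0 ∨ p0) ⊢ (p0 → p0), p0
  [Ax] p0 ⊢ p0
  [→R] p0 ⊢ (p0 → p0)
    [WL] p0, p0 ⊢ p0
      [Ax] p0 ⊢ p0

Result: YES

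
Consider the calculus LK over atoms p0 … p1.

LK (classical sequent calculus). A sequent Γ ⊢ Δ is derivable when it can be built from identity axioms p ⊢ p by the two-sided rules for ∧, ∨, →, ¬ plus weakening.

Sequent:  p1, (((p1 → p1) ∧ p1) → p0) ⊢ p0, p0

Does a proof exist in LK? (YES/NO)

Derivation trace:
[WR] p1, (((p1 → p1) ∧ p1) → p0) ⊢ p0, p0
  [→L] p1, (((p1 → p1) ∧ p1) → p0) ⊢ p0
    [∧R] p1 ⊢ ((p1 → p1) ∧ p1)
      [→R]  ⊢ (p1 → p1)
        [Ax] p1 ⊢ p1
      [Ax] p1 ⊢ p1
    [Ax] p0 ⊢ p0

Result: YES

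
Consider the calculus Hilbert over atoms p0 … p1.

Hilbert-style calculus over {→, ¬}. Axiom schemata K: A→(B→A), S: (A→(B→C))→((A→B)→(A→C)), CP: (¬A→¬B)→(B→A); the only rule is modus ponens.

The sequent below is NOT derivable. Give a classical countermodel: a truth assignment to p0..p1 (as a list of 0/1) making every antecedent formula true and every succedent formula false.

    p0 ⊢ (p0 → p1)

Truth-table refutation:
  v=00: Γ:[p0=F] Δ:[(p0 → p1)=T] refutes=False
  v=01: Γ:[p0=F] Δ:[(p0 → p1)=T] refutes=False
  v=10: Γ:[p0=T] Δ:[(p0 → p1)=F] refutes=True  ← countermodel

Result: [1, 0]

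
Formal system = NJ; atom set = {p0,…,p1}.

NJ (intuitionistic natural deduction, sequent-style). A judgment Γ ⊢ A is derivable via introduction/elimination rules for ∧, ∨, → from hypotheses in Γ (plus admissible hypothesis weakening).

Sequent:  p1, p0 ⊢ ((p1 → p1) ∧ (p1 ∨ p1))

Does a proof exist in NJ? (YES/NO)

Proof tree:
[∧I] p1, p0 ⊢ ((p1 → p1) ∧ (p1 ∨ p1))
  [→I]  ⊢ (p1 → p1)
    [Ax] p1 ⊢ p1
  [Wk] p1, p0 ⊢ (p1 ∨ p1)
    [∨I₂] p1 ⊢ (p1 ∨ p1)
      [Ax] p1 ⊢ p1

Result: YES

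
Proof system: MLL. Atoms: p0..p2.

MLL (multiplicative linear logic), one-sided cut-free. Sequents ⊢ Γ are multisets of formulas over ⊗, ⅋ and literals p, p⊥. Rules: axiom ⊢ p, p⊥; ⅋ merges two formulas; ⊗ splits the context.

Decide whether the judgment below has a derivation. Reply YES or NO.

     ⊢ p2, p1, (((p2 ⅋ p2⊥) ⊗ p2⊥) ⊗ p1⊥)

Proof tree:
[⊗]  ⊢ p2, p1, (((p2 ⅋ p2⊥) ⊗ p2⊥) ⊗ p1⊥)
  [⊗]  ⊢ p2, ((p2 ⅋ p2⊥) ⊗ p2⊥)
    [⅋]  ⊢ (p2 ⅋ p2⊥)
      [Ax]  ⊢ p2, p2⊥
    [Ax]  ⊢ p2, p2⊥
  [Ax]  ⊢ p1, p1⊥

Result: YES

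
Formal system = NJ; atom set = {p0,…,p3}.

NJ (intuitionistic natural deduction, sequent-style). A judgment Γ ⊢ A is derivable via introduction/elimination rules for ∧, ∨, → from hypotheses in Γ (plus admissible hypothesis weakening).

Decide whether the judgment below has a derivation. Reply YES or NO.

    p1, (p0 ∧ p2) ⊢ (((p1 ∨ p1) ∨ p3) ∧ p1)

Proof tree:
[Wk] p1, (p0 ∧ p2) ⊢ (((p1 ∨ p1) ∨ p3) ∧ p1)
  [∧I] p1 ⊢ (((p1 ∨ p1) ∨ p3) ∧ p1)
    [∨I₁] p1 ⊢ ((p1 ∨ p1) ∨ p3)
      [∨I₂] p1 ⊢ (p1 ∨ p1)
        [Ax] p1 ⊢ p1
    [Ax] p1 ⊢ p1

Result: YES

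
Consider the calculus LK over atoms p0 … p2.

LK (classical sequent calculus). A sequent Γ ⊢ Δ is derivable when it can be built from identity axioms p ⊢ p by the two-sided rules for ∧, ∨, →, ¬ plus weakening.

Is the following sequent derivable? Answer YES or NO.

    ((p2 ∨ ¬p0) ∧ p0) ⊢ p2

Derivation (root first):
[∧L] ((p2 ∨ ¬p0) ∧ p0) ⊢ p2
  [∨L] p0, (p2 ∨ ¬p0) ⊢ p2
    [Ax] p2 ⊢ p2
    [¬L] p0, ¬p0 ⊢ 
      [Ax] p0 ⊢ p0

Result: YES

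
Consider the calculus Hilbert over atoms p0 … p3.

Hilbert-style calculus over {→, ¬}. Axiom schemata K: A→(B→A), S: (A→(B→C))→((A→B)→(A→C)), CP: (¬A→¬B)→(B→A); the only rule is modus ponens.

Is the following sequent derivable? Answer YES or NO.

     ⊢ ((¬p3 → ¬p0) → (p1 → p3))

Enumerate valuations to refute Γ ⊢ Δ:
  v=0000: Γ:[] Δ:[((¬p3 → ¬p0) → (p1 → p3))=T] refutes=False
  v=0001: Γ:[] Δ:[((¬p3 → ¬p0) → (p1 → p3))=T] refutes=False
  v=0010: Γ:[] Δ:[((¬p3 → ¬p0) → (p1 → p3))=T] refutes=False
  v=0011: Γ:[] Δ:[((¬p3 → ¬p0) → (p1 → p3))=T] refutes=False
  v=0100: Γ:[] Δ:[((¬p3 → ¬p0) → (p1 → p3))=F] refutes=True  ← countermodel

Result: NO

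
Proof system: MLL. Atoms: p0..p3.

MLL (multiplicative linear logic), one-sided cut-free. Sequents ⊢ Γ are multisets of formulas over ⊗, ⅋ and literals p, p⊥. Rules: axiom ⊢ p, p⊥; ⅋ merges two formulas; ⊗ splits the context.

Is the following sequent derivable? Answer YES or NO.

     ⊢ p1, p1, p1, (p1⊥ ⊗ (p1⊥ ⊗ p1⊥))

Derivation trace:
[⊗]  ⊢ p1, p1, p1, (p1⊥ ⊗ (p1⊥ ⊗ p1⊥))
  [Ax]  ⊢ p1, p1⊥
  [⊗]  ⊢ p1, p1, (p1⊥ ⊗ p1⊥)
    [Ax]  ⊢ p1, p1⊥
    [Ax]  ⊢ p1, p1⊥

Result: YES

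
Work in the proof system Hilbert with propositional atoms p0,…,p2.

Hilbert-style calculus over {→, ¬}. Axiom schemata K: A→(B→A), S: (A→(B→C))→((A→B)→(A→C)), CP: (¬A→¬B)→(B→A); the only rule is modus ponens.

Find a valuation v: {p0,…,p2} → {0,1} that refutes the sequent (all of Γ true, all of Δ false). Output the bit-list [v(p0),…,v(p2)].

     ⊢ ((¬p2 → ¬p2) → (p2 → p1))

Enumerate valuations to refute Γ ⊢ Δ:
  v=000: Γ:[] Δ:[((¬p2 → ¬p2) → (p2 → p1))=T] refutes=False
  v=001: Γ:[] Δ:[((¬p2 → ¬p2) → (p2 → p1))=F] refutes=True  ← countermodel

Result: [0, 0, 1]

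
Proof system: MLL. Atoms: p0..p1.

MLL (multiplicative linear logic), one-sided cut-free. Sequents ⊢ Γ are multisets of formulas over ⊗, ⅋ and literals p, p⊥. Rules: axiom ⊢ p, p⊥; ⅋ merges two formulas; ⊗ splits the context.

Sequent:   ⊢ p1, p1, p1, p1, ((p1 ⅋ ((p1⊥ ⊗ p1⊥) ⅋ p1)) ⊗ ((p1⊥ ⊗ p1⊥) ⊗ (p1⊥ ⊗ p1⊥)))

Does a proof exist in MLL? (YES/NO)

Derivation trace:
[⊗]  ⊢ p1, p1, p1, p1, ((p1 ⅋ ((p1⊥ ⊗ p1⊥) ⅋ p1)) ⊗ ((p1⊥ ⊗ p1⊥) ⊗ (p1⊥ ⊗ p1⊥)))
  [⅋]  ⊢ (p1 ⅋ ((p1⊥ ⊗ p1⊥) ⅋ p1))
    [⅋]  ⊢ p1, ((p1⊥ ⊗ p1⊥) ⅋ p1)
      [⊗]  ⊢ p1, p1, (p1⊥ ⊗ p1⊥)
        [Ax]  ⊢ p1, p1⊥
        [Ax]  ⊢ p1, p1⊥
  [⊗]  ⊢ p1, p1, p1, p1, ((p1⊥ ⊗ p1⊥) ⊗ (p1⊥ ⊗ p1⊥))
    [⊗]  ⊢ p1, p1, (p1⊥ ⊗ p1⊥)
      [Ax]  ⊢ p1, p1⊥
      [Ax]  ⊢ p1, p1⊥
    [⊗]  ⊢ p1, p1, (p1⊥ ⊗ p1⊥)
      [Ax]  ⊢ p1, p1⊥
      [Ax]  ⊢ p1, p1⊥

Result: YES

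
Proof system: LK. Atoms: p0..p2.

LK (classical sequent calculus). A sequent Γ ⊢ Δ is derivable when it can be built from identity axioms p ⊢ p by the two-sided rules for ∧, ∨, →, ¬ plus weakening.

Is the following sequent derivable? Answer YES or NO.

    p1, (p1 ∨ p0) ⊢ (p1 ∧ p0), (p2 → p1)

Derivation trace:
[→R] p1, (p1 ∨ p0) ⊢ (p1 ∧ p0), (p2 → p1)
  [∧R] p1, p2, (p1 ∨ p0) ⊢ p1, (p1 ∧ p0)
    [Ax] p1 ⊢ p1
    [WL] (p1 ∨ p0), p2 ⊢ p1, p0
      [∨L] (p1 ∨ p0) ⊢ p1, p0
        [Ax] p1 ⊢ p1
        [Ax] p0 ⊢ p0

Result: YES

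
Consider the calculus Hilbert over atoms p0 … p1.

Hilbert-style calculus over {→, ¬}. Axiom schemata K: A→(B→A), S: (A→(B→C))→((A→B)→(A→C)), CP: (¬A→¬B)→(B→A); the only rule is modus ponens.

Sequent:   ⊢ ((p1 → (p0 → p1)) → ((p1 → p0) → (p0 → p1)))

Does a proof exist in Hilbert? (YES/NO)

Truth-table refutation:
  v=00: Γ:[] Δ:[((p1 → (p0 → p1)) → ((p1 → p0) → (p0 → p1)))=T] refutes=False
  v=01: Γ:[] Δ:[((p1 → (p0 → p1)) → ((p1 → p0) → (p0 → p1)))=T] refutes=False
  v=10: Γ:[] Δ:[((p1 → (p0 → p1)) → ((p1 → p0) → (p0 → p1)))=F] refutes=True  ← countermodel

Result: NO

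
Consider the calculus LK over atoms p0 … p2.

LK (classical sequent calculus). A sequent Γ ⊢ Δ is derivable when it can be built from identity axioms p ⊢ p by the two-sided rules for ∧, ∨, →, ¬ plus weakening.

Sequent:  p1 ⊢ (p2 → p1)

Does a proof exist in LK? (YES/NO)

Derivation (root first):
[→R] p1 ⊢ (p2 → p1)
  [WL] p1, p2 ⊢ p1
    [Ax] p1 ⊢ p1

Result: YES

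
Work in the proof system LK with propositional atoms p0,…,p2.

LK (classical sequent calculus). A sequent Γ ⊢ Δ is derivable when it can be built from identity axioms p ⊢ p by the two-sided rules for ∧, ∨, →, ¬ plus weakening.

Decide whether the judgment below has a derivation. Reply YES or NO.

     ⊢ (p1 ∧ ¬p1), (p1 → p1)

Derivation trace:
[→R]  ⊢ (p1 ∧ ¬p1), (p1 → p1)
  [∧R] p1 ⊢ p1, (p1 ∧ ¬p1)
    [WL] p1, p1 ⊢ p1
      [Ax] p1 ⊢ p1
    [¬R]  ⊢ p1, ¬p1
      [Ax] p1 ⊢ p1

Result: YES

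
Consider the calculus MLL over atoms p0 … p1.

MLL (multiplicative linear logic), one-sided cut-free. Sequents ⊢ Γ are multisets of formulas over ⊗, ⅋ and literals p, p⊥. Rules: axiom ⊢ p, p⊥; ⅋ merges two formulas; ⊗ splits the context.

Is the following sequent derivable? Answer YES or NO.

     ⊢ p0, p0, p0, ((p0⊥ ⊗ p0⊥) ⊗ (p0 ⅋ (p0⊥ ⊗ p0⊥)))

Derivation trace:
[⊗]  ⊢ p0, p0, p0, ((p0⊥ ⊗ p0⊥) ⊗ (p0 ⅋ (p0⊥ ⊗ p0⊥)))
  [⊗]  ⊢ p0, p0, (p0⊥ ⊗ p0⊥)
    [Ax]  ⊢ p0, p0⊥
    [Ax]  ⊢ p0, p0⊥
  [⅋]  ⊢ p0, (p0 ⅋ (p0⊥ ⊗ p0⊥))
    [⊗]  ⊢ p0, p0, (p0⊥ ⊗ p0⊥)
      [Ax]  ⊢ p0, p0⊥
      [Ax]  ⊢ p0, p0⊥

Result: YES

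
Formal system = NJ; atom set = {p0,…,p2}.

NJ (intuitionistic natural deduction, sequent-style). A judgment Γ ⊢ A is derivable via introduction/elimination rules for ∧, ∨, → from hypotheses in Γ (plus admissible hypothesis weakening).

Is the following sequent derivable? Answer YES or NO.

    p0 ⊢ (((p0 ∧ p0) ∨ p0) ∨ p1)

Derivation trace:
[∨I₁] p0 ⊢ (((p0 ∧ p0) ∨ p0) ∨ p1)
  [∨I₁] p0 ⊢ ((p0 ∧ p0) ∨ p0)
    [∧I] p0 ⊢ (p0 ∧ p0)
      [Wk] p0, p0 ⊢ p0
        [Ax] p0 ⊢ p0
      [Ax] p0 ⊢ p0

Result: YES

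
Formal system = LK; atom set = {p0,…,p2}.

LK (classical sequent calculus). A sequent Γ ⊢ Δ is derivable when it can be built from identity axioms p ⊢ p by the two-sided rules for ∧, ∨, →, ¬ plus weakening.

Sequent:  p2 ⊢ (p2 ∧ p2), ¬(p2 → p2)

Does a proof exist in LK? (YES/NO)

Derivation trace:
[¬R] p2 ⊢ (p2 ∧ p2), ¬(p2 → p2)
  [∧R] p2, (p2 → p2) ⊢ (p2 ∧ p2)
    [→L] p2, (p2 → p2) ⊢ p2
      [Ax] p2 ⊢ p2
      [Ax] p2 ⊢ p2
    [→L] p2, (p2 → p2) ⊢ p2
      [Ax] p2 ⊢ p2
      [Ax] p2 ⊢ p2

Result: YES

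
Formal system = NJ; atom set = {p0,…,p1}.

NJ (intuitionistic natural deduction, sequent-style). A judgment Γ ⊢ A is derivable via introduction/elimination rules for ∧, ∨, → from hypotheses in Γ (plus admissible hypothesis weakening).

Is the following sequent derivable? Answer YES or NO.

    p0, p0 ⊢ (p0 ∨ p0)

Proof tree:
[Wk] p0, p0 ⊢ (p0 ∨ p0)
  [∨I₂] p0 ⊢ (p0 ∨ p0)
    [Ax] p0 ⊢ p0

Result: YES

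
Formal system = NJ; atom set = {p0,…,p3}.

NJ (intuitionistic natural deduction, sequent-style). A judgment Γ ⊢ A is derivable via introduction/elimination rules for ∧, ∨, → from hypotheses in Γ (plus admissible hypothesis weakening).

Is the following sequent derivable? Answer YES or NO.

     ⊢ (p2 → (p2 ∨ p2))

Proof tree:
[→I]  ⊢ (p2 → (p2 ∨ p2))
  [∨I₁] p2 ⊢ (p2 ∨ p2)
    [Ax] p2 ⊢ p2

Result: YES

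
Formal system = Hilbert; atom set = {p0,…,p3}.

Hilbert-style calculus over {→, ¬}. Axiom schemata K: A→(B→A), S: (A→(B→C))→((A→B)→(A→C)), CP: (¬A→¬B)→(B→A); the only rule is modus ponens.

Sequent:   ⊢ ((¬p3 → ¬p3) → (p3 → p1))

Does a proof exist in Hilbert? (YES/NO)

Enumerate valuations to refute Γ ⊢ Δ:
  v=0000: Γ:[] Δ:[((¬p3 → ¬p3) → (p3 → p1))=T] refutes=False
  v=0001: Γ:[] Δ:[((¬p3 → ¬p3) → (p3 → p1))=F] refutes=True  ← countermodel

Result: NO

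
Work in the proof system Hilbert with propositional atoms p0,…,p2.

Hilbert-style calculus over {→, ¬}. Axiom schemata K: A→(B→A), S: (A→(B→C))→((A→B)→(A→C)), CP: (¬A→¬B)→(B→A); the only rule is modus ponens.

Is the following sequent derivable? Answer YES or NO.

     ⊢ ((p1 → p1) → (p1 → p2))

Search for a countermodel by truth-table:
  v=000: Γ:[] Δ:[((p1 → p1) → (p1 → p2))=T] refutes=False
  v=001: Γ:[] Δ:[((p1 → p1) → (p1 → p2))=T] refutes=False
  v=010: Γ:[] Δ:[((p1 → p1) → (p1 → p2))=F] refutes=True  ← countermodel

Result: NO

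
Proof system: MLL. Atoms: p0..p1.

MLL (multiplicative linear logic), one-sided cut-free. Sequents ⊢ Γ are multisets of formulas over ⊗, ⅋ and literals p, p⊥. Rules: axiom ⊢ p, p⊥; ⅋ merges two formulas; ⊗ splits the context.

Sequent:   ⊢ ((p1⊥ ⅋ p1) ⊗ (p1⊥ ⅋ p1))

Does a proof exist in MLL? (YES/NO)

Derivation trace:
[⊗]  ⊢ ((p1⊥ ⅋ p1) ⊗ (p1⊥ ⅋ p1))
  [⅋]  ⊢ (p1⊥ ⅋ p1)
    [Ax]  ⊢ p1, p1⊥
  [⅋]  ⊢ (p1⊥ ⅋ p1)
    [Ax]  ⊢ p1, p1⊥

Result: YES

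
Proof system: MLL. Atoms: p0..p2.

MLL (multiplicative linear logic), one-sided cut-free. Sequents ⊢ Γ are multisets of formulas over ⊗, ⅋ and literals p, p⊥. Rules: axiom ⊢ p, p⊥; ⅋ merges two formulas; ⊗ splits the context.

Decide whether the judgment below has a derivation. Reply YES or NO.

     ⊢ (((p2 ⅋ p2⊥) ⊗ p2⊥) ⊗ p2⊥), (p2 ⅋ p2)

Proof tree:
[⅋]  ⊢ (((p2 ⅋ p2⊥) ⊗ p2⊥) ⊗ p2⊥), (p2 ⅋ p2)
  [⊗]  ⊢ p2, p2, (((p2 ⅋ p2⊥) ⊗ p2⊥) ⊗ p2⊥)
    [⊗]  ⊢ p2, ((p2 ⅋ p2⊥) ⊗ p2⊥)
      [⅋]  ⊢ (p2 ⅋ p2⊥)
        [Ax]  ⊢ p2, p2⊥
      [Ax]  ⊢ p2, p2⊥
    [Ax]  ⊢ p2, p2⊥

Result: YES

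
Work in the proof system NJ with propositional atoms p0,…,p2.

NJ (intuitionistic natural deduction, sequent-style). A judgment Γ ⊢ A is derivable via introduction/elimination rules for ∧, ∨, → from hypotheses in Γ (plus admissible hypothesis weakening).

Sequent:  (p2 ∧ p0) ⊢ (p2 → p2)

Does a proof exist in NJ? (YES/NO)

Derivation (root first):
[Wk] (p2 ∧ p0) ⊢ (p2 → p2)
  [→I]  ⊢ (p2 → p2)
    [Ax] p2 ⊢ p2

Result: YES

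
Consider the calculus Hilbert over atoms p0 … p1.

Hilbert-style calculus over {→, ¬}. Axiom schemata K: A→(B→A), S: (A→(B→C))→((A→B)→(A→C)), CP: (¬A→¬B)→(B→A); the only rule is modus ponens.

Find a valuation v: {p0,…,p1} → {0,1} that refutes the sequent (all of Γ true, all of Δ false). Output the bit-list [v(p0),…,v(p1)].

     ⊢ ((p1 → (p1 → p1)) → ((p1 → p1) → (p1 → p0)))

Truth-table refutation:
  v=00: Γ:[] Δ:[((p1 → (p1 → p1)) → ((p1 → p1) → (p1 → p0)))=T] refutes=False
  v=01: Γ:[] Δ:[((p1 → (p1 → p1)) → ((p1 → p1) → (p1 → p0)))=F] refutes=True  ← countermodel

Result: [0, 1]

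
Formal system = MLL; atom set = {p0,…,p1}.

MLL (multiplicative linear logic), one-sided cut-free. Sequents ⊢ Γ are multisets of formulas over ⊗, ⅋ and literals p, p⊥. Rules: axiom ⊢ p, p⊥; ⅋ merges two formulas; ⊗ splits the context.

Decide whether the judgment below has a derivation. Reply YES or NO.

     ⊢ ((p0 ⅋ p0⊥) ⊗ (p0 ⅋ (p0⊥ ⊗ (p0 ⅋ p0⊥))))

Proof tree:
[⊗]  ⊢ ((p0 ⅋ p0⊥) ⊗ (p0 ⅋ (p0⊥ ⊗ (p0 ⅋ p0⊥))))
  [⅋]  ⊢ (p0 ⅋ p0⊥)
    [Ax]  ⊢ p0, p0⊥
  [⅋]  ⊢ (p0 ⅋ (p0⊥ ⊗ (p0 ⅋ p0⊥)))
    [⊗]  ⊢ p0, (p0⊥ ⊗ (p0 ⅋ p0⊥))
      [Ax]  ⊢ p0, p0⊥
      [⅋]  ⊢ (p0 ⅋ p0⊥)
        [Ax]  ⊢ p0, p0⊥

Result: YES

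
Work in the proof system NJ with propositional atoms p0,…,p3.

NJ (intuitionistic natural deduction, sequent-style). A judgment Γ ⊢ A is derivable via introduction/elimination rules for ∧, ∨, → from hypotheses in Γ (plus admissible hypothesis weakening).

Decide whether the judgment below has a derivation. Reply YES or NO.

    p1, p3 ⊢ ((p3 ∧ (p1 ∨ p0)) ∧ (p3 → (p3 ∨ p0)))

Derivation (root first):
[∧I] p1, p3 ⊢ ((p3 ∧ (p1 ∨ p0)) ∧ (p3 → (p3 ∨ p0)))
  [∧I] p1, p3 ⊢ (p3 ∧ (p1 ∨ p0))
    [Ax] p3 ⊢ p3
    [∨I₁] p1 ⊢ (p1 ∨ p0)
      [Ax] p1 ⊢ p1
  [→I]  ⊢ (p3 → (p3 ∨ p0))
    [∨I₁] p3 ⊢ (p3 ∨ p0)
      [Ax] p3 ⊢ p3

Result: YES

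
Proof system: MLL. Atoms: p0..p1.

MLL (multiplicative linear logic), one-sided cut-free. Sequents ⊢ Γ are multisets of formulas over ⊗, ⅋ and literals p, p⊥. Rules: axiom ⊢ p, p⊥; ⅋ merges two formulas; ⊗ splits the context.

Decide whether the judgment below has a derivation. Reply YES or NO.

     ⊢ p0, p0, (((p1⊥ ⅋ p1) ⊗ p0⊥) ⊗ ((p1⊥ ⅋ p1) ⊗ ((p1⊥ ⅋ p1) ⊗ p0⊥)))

Derivation trace:
[⊗]  ⊢ p0, p0, (((p1⊥ ⅋ p1) ⊗ p0⊥) ⊗ ((p1⊥ ⅋ p1) ⊗ ((p1⊥ ⅋ p1) ⊗ p0⊥)))
  [⊗]  ⊢ p0, ((p1⊥ ⅋ p1) ⊗ p0⊥)
    [⅋]  ⊢ (p1⊥ ⅋ p1)
      [Ax]  ⊢ p1, p1⊥
    [Ax]  ⊢ p0, p0⊥
  [⊗]  ⊢ p0, ((p1⊥ ⅋ p1) ⊗ ((p1⊥ ⅋ p1) ⊗ p0⊥))
    [⅋]  ⊢ (p1⊥ ⅋ p1)
      [Ax]  ⊢ p1, p1⊥
    [⊗]  ⊢ p0, ((p1⊥ ⅋ p1) ⊗ p0⊥)
      [⅋]  ⊢ (p1⊥ ⅋ p1)
        [Ax]  ⊢ p1, p1⊥
      [Ax]  ⊢ p0, p0⊥

Result: YES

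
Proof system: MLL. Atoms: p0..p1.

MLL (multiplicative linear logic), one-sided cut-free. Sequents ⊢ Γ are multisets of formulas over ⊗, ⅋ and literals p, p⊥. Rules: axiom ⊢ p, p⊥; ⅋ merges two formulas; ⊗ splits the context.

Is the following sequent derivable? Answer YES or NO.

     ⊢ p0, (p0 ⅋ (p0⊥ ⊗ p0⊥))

Derivation trace:
[⅋]  ⊢ p0, (p0 ⅋ (p0⊥ ⊗ p0⊥))
  [⊗]  ⊢ p0, p0, (p0⊥ ⊗ p0⊥)
    [Ax]  ⊢ p0, p0⊥
    [Ax]  ⊢ p0, p0⊥

Result: YES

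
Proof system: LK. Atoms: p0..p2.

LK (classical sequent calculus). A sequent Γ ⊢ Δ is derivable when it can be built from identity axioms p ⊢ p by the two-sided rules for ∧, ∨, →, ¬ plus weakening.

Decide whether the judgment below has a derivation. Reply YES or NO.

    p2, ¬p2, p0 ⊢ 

Derivation trace:
[WL] p2, ¬p2, p0 ⊢ 
  [¬L] p2, ¬p2 ⊢ 
    [Ax] p2 ⊢ p2

Result: YES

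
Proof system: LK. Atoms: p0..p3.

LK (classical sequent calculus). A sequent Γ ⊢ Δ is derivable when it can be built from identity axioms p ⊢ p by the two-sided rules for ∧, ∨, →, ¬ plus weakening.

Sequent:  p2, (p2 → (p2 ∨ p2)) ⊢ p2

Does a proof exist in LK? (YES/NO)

Derivation trace:
[→L] p2, (p2 → (p2 ∨ p2)) ⊢ p2
  [Ax] p2 ⊢ p2
  [∨L] (p2 ∨ p2) ⊢ p2
    [Ax] p2 ⊢ p2
    [Ax] p2 ⊢ p2

Result: YES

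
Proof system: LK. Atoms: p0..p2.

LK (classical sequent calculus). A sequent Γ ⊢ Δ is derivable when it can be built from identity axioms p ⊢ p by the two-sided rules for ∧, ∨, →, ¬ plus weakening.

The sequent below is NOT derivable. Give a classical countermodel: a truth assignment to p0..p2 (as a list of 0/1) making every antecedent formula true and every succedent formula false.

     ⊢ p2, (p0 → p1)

Enumerate valuations to refute Γ ⊢ Δ:
  v=000: Γ:[] Δ:[p2=F, (p0 → p1)=T] refutes=False
  v=001: Γ:[] Δ:[p2=T, (p0 → p1)=T] refutes=False
  v=010: Γ:[] Δ:[p2=F, (p0 → p1)=T] refutes=False
  v=011: Γ:[] Δ:[p2=T, (p0 → p1)=T] refutes=False
  v=100: Γ:[] Δ:[p2=F, (p0 → p1)=F] refutes=True  ← countermodel

Result: [1, 0, 0]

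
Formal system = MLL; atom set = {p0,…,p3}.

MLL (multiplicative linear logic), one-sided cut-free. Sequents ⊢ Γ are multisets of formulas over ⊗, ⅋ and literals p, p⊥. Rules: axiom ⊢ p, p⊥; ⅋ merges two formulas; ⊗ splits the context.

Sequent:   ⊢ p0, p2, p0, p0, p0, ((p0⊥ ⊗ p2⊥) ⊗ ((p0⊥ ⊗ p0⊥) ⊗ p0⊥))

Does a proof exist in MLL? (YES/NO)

Derivation (root first):
[⊗]  ⊢ p0, p2, p0, p0, p0, ((p0⊥ ⊗ p2⊥) ⊗ ((p0⊥ ⊗ p0⊥) ⊗ p0⊥))
  [⊗]  ⊢ p0, p2, (p0⊥ ⊗ p2⊥)
    [Ax]  ⊢ p0, p0⊥
    [Ax]  ⊢ p2, p2⊥
  [⊗]  ⊢ p0, p0, p0, ((p0⊥ ⊗ p0⊥) ⊗ p0⊥)
    [⊗]  ⊢ p0, p0, (p0⊥ ⊗ p0⊥)
      [Ax]  ⊢ p0, p0⊥
      [Ax]  ⊢ p0, p0⊥
    [Ax]  ⊢ p0, p0⊥

Result: YES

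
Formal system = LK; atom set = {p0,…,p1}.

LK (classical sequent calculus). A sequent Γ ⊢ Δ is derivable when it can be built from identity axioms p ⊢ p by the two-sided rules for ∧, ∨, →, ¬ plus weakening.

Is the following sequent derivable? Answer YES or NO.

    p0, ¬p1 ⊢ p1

Search for a countermodel by truth-table:
  v=00: Γ:[p0=F, ¬p1=T] Δ:[p1=F] refutes=False
  v=01: Γ:[p0=F, ¬p1=F] Δ:[p1=T] refutes=False
  v=10: Γ:[p0=T, ¬p1=T] Δ:[p1=F] refutes=True  ← countermodel

Result: NO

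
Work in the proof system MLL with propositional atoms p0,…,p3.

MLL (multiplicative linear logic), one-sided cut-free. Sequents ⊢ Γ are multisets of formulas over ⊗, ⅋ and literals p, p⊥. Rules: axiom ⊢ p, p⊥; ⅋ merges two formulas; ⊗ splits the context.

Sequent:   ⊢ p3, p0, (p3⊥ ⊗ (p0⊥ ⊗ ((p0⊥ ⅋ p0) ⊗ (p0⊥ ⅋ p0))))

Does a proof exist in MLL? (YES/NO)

Proof tree:
[⊗]  ⊢ p3, p0, (p3⊥ ⊗ (p0⊥ ⊗ ((p0⊥ ⅋ p0) ⊗ (p0⊥ ⅋ p0))))
  [Ax]  ⊢ p3, p3⊥
  [⊗]  ⊢ p0, (p0⊥ ⊗ ((p0⊥ ⅋ p0) ⊗ (p0⊥ ⅋ p0)))
    [Ax]  ⊢ p0, p0⊥
    [⊗]  ⊢ ((p0⊥ ⅋ p0) ⊗ (p0⊥ ⅋ p0))
      [⅋]  ⊢ (p0⊥ ⅋ p0)
        [Ax]  ⊢ p0, p0⊥
      [⅋]  ⊢ (p0⊥ ⅋ p0)
        [Ax]  ⊢ p0, p0⊥

Result: YES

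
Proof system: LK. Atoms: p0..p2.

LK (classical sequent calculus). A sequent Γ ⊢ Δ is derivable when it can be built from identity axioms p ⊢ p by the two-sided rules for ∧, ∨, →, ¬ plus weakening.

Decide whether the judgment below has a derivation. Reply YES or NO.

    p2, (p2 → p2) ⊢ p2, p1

Proof tree:
[WR] p2, (p2 → p2) ⊢ p2, p1
  [→L] p2, (p2 → p2) ⊢ p2
    [Ax] p2 ⊢ p2
    [Ax] p2 ⊢ p2

Result: YES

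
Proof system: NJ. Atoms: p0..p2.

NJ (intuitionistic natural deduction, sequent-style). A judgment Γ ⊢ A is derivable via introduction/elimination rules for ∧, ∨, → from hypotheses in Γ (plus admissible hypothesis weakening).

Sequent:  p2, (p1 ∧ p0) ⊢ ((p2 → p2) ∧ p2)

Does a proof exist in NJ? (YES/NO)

Derivation trace:
[∧I] p2, (p1 ∧ p0) ⊢ ((p2 → p2) ∧ p2)
  [Wk] (p1 ∧ p0) ⊢ (p2 → p2)
    [→I]  ⊢ (p2 → p2)
      [Ax] p2 ⊢ p2
  [Ax] p2 ⊢ p2

Result: YES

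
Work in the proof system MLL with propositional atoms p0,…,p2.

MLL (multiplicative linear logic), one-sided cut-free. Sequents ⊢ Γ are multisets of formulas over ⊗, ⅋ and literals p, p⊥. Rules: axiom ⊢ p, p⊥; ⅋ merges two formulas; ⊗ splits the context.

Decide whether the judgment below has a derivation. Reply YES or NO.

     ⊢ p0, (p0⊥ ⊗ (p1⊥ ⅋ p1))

Derivation trace:
[⊗]  ⊢ p0, (p0⊥ ⊗ (p1⊥ ⅋ p1))
  [Ax]  ⊢ p0, p0⊥
  [⅋]  ⊢ (p1⊥ ⅋ p1)
    [Ax]  ⊢ p1, p1⊥

Result: YES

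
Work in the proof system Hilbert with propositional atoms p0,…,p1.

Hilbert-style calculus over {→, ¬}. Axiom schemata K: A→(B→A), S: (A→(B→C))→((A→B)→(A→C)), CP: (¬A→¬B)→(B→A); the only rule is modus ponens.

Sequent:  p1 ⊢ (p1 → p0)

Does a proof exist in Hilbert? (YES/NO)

Search for a countermodel by truth-table:
  v=00: Γ:[p1=F] Δ:[(p1 → p0)=T] refutes=False
  v=01: Γ:[p1=T] Δ:[(p1 → p0)=F] refutes=True  ← countermodel

Result: NO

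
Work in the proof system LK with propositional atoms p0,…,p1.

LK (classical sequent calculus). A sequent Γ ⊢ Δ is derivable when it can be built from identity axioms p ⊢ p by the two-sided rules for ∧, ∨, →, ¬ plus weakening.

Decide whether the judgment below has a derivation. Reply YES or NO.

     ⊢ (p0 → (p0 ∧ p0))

Proof tree:
[→R]  ⊢ (p0 → (p0 ∧ p0))
  [∧R] p0 ⊢ (p0 ∧ p0)
    [Ax] p0 ⊢ p0
    [Ax] p0 ⊢ p0

Result: YES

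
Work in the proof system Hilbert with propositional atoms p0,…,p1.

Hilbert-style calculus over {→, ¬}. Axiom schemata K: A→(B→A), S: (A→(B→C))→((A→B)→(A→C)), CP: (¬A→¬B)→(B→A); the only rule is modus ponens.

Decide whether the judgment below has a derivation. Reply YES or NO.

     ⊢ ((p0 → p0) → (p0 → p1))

Truth-table refutation:
  v=00: Γ:[] Δ:[((p0 → p0) → (p0 → p1))=T] refutes=False
  v=01: Γ:[] Δ:[((p0 → p0) → (p0 → p1))=T] refutes=False
  v=10: Γ:[] Δ:[((p0 → p0) → (p0 → p1))=F] refutes=True  ← countermodel

Result: NO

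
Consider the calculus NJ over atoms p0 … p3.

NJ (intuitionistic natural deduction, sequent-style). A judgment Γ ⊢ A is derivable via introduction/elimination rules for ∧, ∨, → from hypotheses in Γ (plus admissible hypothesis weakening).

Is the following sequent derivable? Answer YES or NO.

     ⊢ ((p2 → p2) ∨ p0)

Derivation trace:
[∨I₁]  ⊢ ((p2 → p2) ∨ p0)
  [→I]  ⊢ (p2 → p2)
    [Ax] p2 ⊢ p2

Result: YES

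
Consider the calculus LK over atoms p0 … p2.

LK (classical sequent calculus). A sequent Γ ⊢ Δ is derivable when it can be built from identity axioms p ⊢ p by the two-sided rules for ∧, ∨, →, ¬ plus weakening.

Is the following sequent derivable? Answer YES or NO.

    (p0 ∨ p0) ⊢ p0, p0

Derivation (root first):
[WR] (p0 ∨ p0) ⊢ p0, p0
  [∨L] (p0 ∨ p0) ⊢ p0
    [Ax] p0 ⊢ p0
    [Ax] p0 ⊢ p0

Result: YES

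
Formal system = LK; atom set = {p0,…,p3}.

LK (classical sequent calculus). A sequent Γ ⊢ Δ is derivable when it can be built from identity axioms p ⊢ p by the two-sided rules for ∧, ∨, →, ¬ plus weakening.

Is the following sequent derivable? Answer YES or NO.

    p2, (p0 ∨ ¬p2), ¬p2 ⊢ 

Proof tree:
[¬L] p2, (p0 ∨ ¬p2), ¬p2 ⊢ 
  [∨L] p2, (p0 ∨ ¬p2) ⊢ p2
    [WL] p2, p0 ⊢ p2
      [Ax] p2 ⊢ p2
    [¬L] p2, ¬p2 ⊢ 
      [Ax] p2 ⊢ p2

Result: YES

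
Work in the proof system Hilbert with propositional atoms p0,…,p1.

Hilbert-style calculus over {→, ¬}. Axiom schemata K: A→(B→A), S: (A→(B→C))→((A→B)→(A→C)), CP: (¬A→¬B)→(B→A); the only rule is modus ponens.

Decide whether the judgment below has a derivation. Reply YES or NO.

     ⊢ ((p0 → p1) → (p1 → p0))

Search for a countermodel by truth-table:
  v=00: Γ:[] Δ:[((p0 → p1) → (p1 → p0))=T] refutes=False
  v=01: Γ:[] Δ:[((p0 → p1) → (p1 → p0))=F] refutes=True  ← countermodel

Result: NO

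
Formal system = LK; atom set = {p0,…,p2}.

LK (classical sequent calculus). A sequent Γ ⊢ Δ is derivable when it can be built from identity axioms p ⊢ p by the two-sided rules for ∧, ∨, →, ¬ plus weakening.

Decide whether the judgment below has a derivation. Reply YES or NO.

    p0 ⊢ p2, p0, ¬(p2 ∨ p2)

Derivation trace:
[WL] p0 ⊢ p2, p0, ¬(p2 ∨ p2)
  [¬R]  ⊢ p2, p0, ¬(p2 ∨ p2)
    [WR] (p2 ∨ p2) ⊢ p2, p0
      [∨L] (p2 ∨ p2) ⊢ p2
        [Ax] p2 ⊢ p2
        [Ax] p2 ⊢ p2

Result: YES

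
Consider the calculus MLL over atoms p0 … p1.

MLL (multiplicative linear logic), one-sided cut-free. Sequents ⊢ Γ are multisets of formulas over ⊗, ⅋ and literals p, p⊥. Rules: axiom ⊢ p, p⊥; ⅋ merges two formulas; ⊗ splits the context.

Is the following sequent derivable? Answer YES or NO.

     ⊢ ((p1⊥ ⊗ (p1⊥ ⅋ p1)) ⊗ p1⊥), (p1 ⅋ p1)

Derivation trace:
[⅋]  ⊢ ((p1⊥ ⊗ (p1⊥ ⅋ p1)) ⊗ p1⊥), (p1 ⅋ p1)
  [⊗]  ⊢ p1, p1, ((p1⊥ ⊗ (p1⊥ ⅋ p1)) ⊗ p1⊥)
    [⊗]  ⊢ p1, (p1⊥ ⊗ (p1⊥ ⅋ p1))
      [Ax]  ⊢ p1, p1⊥
      [⅋]  ⊢ (p1⊥ ⅋ p1)
        [Ax]  ⊢ p1, p1⊥
    [Ax]  ⊢ p1, p1⊥

Result: YES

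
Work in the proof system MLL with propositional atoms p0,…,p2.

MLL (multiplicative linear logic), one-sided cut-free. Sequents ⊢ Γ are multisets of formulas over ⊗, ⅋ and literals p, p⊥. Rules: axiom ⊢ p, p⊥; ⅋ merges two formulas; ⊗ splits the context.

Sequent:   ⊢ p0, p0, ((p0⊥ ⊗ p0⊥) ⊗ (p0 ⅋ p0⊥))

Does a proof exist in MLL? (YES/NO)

Derivation (root first):
[⊗]  ⊢ p0, p0, ((p0⊥ ⊗ p0⊥) ⊗ (p0 ⅋ p0⊥))
  [⊗]  ⊢ p0, p0, (p0⊥ ⊗ p0⊥)
    [Ax]  ⊢ p0, p0⊥
    [Ax]  ⊢ p0, p0⊥
  [⅋]  ⊢ (p0 ⅋ p0⊥)
    [Ax]  ⊢ p0, p0⊥

Result: YES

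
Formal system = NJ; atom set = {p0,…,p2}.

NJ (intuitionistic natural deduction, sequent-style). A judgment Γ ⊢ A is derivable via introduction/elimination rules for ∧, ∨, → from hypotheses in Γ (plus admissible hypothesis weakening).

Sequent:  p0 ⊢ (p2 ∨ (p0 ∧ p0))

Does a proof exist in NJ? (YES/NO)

Proof tree:
[∨I₂] p0 ⊢ (p2 ∨ (p0 ∧ p0))
  [∧I] p0 ⊢ (p0 ∧ p0)
    [Ax] p0 ⊢ p0
    [Ax] p0 ⊢ p0

Result: YES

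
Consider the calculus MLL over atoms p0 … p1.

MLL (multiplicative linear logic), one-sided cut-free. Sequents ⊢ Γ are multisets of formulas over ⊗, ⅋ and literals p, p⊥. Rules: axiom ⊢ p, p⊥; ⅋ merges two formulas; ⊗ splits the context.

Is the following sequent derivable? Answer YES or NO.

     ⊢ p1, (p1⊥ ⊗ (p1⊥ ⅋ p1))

Derivation trace:
[⊗]  ⊢ p1, (p1⊥ ⊗ (p1⊥ ⅋ p1))
  [Ax]  ⊢ p1, p1⊥
  [⅋]  ⊢ (p1⊥ ⅋ p1)
    [Ax]  ⊢ p1, p1⊥

Result: YES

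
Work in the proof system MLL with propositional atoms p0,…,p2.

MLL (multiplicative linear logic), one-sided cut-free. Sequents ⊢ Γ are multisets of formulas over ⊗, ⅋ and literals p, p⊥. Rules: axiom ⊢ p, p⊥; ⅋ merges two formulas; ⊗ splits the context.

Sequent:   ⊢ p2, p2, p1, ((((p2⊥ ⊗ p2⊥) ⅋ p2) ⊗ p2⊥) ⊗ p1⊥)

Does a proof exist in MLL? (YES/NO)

Derivation trace:
[⊗]  ⊢ p2, p2, p1, ((((p2⊥ ⊗ p2⊥) ⅋ p2) ⊗ p2⊥) ⊗ p1⊥)
  [⊗]  ⊢ p2, p2, (((p2⊥ ⊗ p2⊥) ⅋ p2) ⊗ p2⊥)
    [⅋]  ⊢ p2, ((p2⊥ ⊗ p2⊥) ⅋ p2)
      [⊗]  ⊢ p2, p2, (p2⊥ ⊗ p2⊥)
        [Ax]  ⊢ p2, p2⊥
        [Ax]  ⊢ p2, p2⊥
    [Ax]  ⊢ p2, p2⊥
  [Ax]  ⊢ p1, p1⊥

Result: YES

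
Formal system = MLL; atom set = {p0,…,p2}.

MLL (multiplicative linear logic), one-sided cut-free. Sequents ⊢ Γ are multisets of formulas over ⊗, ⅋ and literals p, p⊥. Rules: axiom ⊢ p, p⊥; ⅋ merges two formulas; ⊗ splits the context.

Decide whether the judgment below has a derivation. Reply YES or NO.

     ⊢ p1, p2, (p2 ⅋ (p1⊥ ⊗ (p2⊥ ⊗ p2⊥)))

Derivation (root first):
[⅋]  ⊢ p1, p2, (p2 ⅋ (p1⊥ ⊗ (p2⊥ ⊗ p2⊥)))
  [⊗]  ⊢ p1, p2, p2, (p1⊥ ⊗ (p2⊥ ⊗ p2⊥))
    [Ax]  ⊢ p1, p1⊥
    [⊗]  ⊢ p2, p2, (p2⊥ ⊗ p2⊥)
      [Ax]  ⊢ p2, p2⊥
      [Ax]  ⊢ p2, p2⊥

Result: YES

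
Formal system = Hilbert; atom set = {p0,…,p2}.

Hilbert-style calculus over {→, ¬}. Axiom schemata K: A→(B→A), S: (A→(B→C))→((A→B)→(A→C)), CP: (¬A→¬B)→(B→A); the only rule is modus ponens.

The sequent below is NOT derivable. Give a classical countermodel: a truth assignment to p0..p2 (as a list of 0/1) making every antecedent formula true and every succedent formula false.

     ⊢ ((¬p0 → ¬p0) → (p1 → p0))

Truth-table refutation:
  v=000: Γ:[] Δ:[((¬p0 → ¬p0) → (p1 → p0))=T] refutes=False
  v=001: Γ:[] Δ:[((¬p0 → ¬p0) → (p1 → p0))=T] refutes=False
  v=010: Γ:[] Δ:[((¬p0 → ¬p0) → (p1 → p0))=F] refutes=True  ← countermodel

Result: [0, 1, 0]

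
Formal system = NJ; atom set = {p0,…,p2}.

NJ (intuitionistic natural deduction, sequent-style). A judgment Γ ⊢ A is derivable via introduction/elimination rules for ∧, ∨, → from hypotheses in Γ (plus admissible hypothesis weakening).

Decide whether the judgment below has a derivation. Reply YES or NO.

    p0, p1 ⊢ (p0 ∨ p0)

Proof tree:
[∨I₁] p0, p1 ⊢ (p0 ∨ p0)
  [Wk] p0, p1 ⊢ p0
    [Ax] p0 ⊢ p0

Result: YES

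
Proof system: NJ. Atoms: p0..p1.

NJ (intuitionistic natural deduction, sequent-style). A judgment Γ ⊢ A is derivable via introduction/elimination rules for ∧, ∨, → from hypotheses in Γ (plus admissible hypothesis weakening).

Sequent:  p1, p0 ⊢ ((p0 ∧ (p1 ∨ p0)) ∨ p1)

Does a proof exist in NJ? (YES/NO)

Proof tree:
[∨I₁] p1, p0 ⊢ ((p0 ∧ (p1 ∨ p0)) ∨ p1)
  [∧I] p1, p0 ⊢ (p0 ∧ (p1 ∨ p0))
    [Ax] p0 ⊢ p0
    [∨I₁] p1 ⊢ (p1 ∨ p0)
      [Ax] p1 ⊢ p1

Result: YES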